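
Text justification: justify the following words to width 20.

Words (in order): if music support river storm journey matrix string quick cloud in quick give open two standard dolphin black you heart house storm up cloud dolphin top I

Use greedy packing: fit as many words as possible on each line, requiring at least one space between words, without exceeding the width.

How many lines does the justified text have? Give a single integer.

Answer: 8

Derivation:
Line 1: ['if', 'music', 'support'] (min_width=16, slack=4)
Line 2: ['river', 'storm', 'journey'] (min_width=19, slack=1)
Line 3: ['matrix', 'string', 'quick'] (min_width=19, slack=1)
Line 4: ['cloud', 'in', 'quick', 'give'] (min_width=19, slack=1)
Line 5: ['open', 'two', 'standard'] (min_width=17, slack=3)
Line 6: ['dolphin', 'black', 'you'] (min_width=17, slack=3)
Line 7: ['heart', 'house', 'storm', 'up'] (min_width=20, slack=0)
Line 8: ['cloud', 'dolphin', 'top', 'I'] (min_width=19, slack=1)
Total lines: 8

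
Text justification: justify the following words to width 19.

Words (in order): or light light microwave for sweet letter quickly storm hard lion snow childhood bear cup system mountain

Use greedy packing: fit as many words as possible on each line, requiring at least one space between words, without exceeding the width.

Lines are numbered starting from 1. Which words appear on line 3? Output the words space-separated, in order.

Answer: letter quickly

Derivation:
Line 1: ['or', 'light', 'light'] (min_width=14, slack=5)
Line 2: ['microwave', 'for', 'sweet'] (min_width=19, slack=0)
Line 3: ['letter', 'quickly'] (min_width=14, slack=5)
Line 4: ['storm', 'hard', 'lion'] (min_width=15, slack=4)
Line 5: ['snow', 'childhood', 'bear'] (min_width=19, slack=0)
Line 6: ['cup', 'system', 'mountain'] (min_width=19, slack=0)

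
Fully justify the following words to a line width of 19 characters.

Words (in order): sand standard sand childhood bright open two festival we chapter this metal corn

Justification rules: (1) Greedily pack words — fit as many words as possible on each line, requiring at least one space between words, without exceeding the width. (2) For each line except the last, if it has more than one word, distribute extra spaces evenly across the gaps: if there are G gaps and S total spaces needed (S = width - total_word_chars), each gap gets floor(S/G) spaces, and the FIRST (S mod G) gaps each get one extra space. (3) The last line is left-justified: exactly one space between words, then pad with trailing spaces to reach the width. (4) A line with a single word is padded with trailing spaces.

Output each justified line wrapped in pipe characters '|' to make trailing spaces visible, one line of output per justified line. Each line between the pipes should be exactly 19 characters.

Answer: |sand  standard sand|
|childhood    bright|
|open  two  festival|
|we   chapter   this|
|metal corn         |

Derivation:
Line 1: ['sand', 'standard', 'sand'] (min_width=18, slack=1)
Line 2: ['childhood', 'bright'] (min_width=16, slack=3)
Line 3: ['open', 'two', 'festival'] (min_width=17, slack=2)
Line 4: ['we', 'chapter', 'this'] (min_width=15, slack=4)
Line 5: ['metal', 'corn'] (min_width=10, slack=9)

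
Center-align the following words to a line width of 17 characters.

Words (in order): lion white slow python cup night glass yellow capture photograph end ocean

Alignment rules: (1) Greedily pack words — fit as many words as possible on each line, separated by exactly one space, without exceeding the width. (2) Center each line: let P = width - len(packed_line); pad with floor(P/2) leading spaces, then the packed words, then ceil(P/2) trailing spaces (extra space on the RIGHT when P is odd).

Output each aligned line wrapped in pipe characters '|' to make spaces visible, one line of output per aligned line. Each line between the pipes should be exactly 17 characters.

Line 1: ['lion', 'white', 'slow'] (min_width=15, slack=2)
Line 2: ['python', 'cup', 'night'] (min_width=16, slack=1)
Line 3: ['glass', 'yellow'] (min_width=12, slack=5)
Line 4: ['capture'] (min_width=7, slack=10)
Line 5: ['photograph', 'end'] (min_width=14, slack=3)
Line 6: ['ocean'] (min_width=5, slack=12)

Answer: | lion white slow |
|python cup night |
|  glass yellow   |
|     capture     |
| photograph end  |
|      ocean      |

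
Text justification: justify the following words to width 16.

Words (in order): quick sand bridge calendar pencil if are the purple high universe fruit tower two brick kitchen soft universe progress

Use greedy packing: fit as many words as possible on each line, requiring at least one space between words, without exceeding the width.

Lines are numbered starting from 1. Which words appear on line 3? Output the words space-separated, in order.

Line 1: ['quick', 'sand'] (min_width=10, slack=6)
Line 2: ['bridge', 'calendar'] (min_width=15, slack=1)
Line 3: ['pencil', 'if', 'are'] (min_width=13, slack=3)
Line 4: ['the', 'purple', 'high'] (min_width=15, slack=1)
Line 5: ['universe', 'fruit'] (min_width=14, slack=2)
Line 6: ['tower', 'two', 'brick'] (min_width=15, slack=1)
Line 7: ['kitchen', 'soft'] (min_width=12, slack=4)
Line 8: ['universe'] (min_width=8, slack=8)
Line 9: ['progress'] (min_width=8, slack=8)

Answer: pencil if are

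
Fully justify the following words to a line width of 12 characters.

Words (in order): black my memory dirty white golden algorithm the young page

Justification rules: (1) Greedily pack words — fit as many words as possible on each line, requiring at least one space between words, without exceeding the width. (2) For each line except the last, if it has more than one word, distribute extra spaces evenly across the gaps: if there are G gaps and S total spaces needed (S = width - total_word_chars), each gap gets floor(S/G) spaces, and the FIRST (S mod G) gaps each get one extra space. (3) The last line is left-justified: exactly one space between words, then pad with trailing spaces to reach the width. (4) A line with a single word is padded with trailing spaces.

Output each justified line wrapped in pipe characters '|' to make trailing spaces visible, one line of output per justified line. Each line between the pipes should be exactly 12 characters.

Answer: |black     my|
|memory dirty|
|white golden|
|algorithm   |
|the    young|
|page        |

Derivation:
Line 1: ['black', 'my'] (min_width=8, slack=4)
Line 2: ['memory', 'dirty'] (min_width=12, slack=0)
Line 3: ['white', 'golden'] (min_width=12, slack=0)
Line 4: ['algorithm'] (min_width=9, slack=3)
Line 5: ['the', 'young'] (min_width=9, slack=3)
Line 6: ['page'] (min_width=4, slack=8)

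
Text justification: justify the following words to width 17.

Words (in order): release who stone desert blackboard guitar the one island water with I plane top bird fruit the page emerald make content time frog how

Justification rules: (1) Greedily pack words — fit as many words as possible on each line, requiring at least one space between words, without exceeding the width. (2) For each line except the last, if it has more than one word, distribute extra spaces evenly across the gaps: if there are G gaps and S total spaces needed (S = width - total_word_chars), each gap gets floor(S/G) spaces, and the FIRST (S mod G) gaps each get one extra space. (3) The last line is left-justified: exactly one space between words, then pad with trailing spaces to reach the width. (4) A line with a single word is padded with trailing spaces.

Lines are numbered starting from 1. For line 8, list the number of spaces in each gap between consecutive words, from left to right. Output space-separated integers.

Answer: 1 1

Derivation:
Line 1: ['release', 'who', 'stone'] (min_width=17, slack=0)
Line 2: ['desert', 'blackboard'] (min_width=17, slack=0)
Line 3: ['guitar', 'the', 'one'] (min_width=14, slack=3)
Line 4: ['island', 'water', 'with'] (min_width=17, slack=0)
Line 5: ['I', 'plane', 'top', 'bird'] (min_width=16, slack=1)
Line 6: ['fruit', 'the', 'page'] (min_width=14, slack=3)
Line 7: ['emerald', 'make'] (min_width=12, slack=5)
Line 8: ['content', 'time', 'frog'] (min_width=17, slack=0)
Line 9: ['how'] (min_width=3, slack=14)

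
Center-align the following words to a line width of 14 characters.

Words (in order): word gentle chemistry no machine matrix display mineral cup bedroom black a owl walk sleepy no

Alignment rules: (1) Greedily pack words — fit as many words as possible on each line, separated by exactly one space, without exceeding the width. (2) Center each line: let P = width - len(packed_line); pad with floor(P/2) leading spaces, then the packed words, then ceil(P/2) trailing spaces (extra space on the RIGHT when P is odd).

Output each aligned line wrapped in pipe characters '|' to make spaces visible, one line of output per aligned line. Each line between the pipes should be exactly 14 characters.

Line 1: ['word', 'gentle'] (min_width=11, slack=3)
Line 2: ['chemistry', 'no'] (min_width=12, slack=2)
Line 3: ['machine', 'matrix'] (min_width=14, slack=0)
Line 4: ['display'] (min_width=7, slack=7)
Line 5: ['mineral', 'cup'] (min_width=11, slack=3)
Line 6: ['bedroom', 'black'] (min_width=13, slack=1)
Line 7: ['a', 'owl', 'walk'] (min_width=10, slack=4)
Line 8: ['sleepy', 'no'] (min_width=9, slack=5)

Answer: | word gentle  |
| chemistry no |
|machine matrix|
|   display    |
| mineral cup  |
|bedroom black |
|  a owl walk  |
|  sleepy no   |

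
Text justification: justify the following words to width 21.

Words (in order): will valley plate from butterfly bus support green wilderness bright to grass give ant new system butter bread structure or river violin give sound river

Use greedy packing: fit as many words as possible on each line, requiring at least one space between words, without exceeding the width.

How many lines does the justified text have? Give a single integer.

Answer: 9

Derivation:
Line 1: ['will', 'valley', 'plate'] (min_width=17, slack=4)
Line 2: ['from', 'butterfly', 'bus'] (min_width=18, slack=3)
Line 3: ['support', 'green'] (min_width=13, slack=8)
Line 4: ['wilderness', 'bright', 'to'] (min_width=20, slack=1)
Line 5: ['grass', 'give', 'ant', 'new'] (min_width=18, slack=3)
Line 6: ['system', 'butter', 'bread'] (min_width=19, slack=2)
Line 7: ['structure', 'or', 'river'] (min_width=18, slack=3)
Line 8: ['violin', 'give', 'sound'] (min_width=17, slack=4)
Line 9: ['river'] (min_width=5, slack=16)
Total lines: 9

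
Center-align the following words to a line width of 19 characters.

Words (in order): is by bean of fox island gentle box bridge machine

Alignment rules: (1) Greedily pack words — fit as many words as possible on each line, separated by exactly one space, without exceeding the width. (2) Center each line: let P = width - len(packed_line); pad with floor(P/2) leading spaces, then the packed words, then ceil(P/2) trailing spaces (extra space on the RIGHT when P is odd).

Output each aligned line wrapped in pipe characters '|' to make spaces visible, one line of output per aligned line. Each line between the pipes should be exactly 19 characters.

Line 1: ['is', 'by', 'bean', 'of', 'fox'] (min_width=17, slack=2)
Line 2: ['island', 'gentle', 'box'] (min_width=17, slack=2)
Line 3: ['bridge', 'machine'] (min_width=14, slack=5)

Answer: | is by bean of fox |
| island gentle box |
|  bridge machine   |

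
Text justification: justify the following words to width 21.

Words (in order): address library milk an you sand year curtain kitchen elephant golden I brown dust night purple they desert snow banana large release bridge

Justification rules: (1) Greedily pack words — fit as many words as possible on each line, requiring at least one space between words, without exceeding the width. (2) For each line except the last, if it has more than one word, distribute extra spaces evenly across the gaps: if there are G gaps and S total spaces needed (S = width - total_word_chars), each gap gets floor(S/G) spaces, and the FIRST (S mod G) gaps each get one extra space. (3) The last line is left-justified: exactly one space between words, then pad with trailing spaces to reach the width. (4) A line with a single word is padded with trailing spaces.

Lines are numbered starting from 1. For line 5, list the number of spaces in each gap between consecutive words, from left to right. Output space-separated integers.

Line 1: ['address', 'library', 'milk'] (min_width=20, slack=1)
Line 2: ['an', 'you', 'sand', 'year'] (min_width=16, slack=5)
Line 3: ['curtain', 'kitchen'] (min_width=15, slack=6)
Line 4: ['elephant', 'golden', 'I'] (min_width=17, slack=4)
Line 5: ['brown', 'dust', 'night'] (min_width=16, slack=5)
Line 6: ['purple', 'they', 'desert'] (min_width=18, slack=3)
Line 7: ['snow', 'banana', 'large'] (min_width=17, slack=4)
Line 8: ['release', 'bridge'] (min_width=14, slack=7)

Answer: 4 3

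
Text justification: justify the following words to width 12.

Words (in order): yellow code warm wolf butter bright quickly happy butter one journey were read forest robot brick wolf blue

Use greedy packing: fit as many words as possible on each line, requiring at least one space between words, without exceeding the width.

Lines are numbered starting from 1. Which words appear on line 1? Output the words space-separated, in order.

Line 1: ['yellow', 'code'] (min_width=11, slack=1)
Line 2: ['warm', 'wolf'] (min_width=9, slack=3)
Line 3: ['butter'] (min_width=6, slack=6)
Line 4: ['bright'] (min_width=6, slack=6)
Line 5: ['quickly'] (min_width=7, slack=5)
Line 6: ['happy', 'butter'] (min_width=12, slack=0)
Line 7: ['one', 'journey'] (min_width=11, slack=1)
Line 8: ['were', 'read'] (min_width=9, slack=3)
Line 9: ['forest', 'robot'] (min_width=12, slack=0)
Line 10: ['brick', 'wolf'] (min_width=10, slack=2)
Line 11: ['blue'] (min_width=4, slack=8)

Answer: yellow code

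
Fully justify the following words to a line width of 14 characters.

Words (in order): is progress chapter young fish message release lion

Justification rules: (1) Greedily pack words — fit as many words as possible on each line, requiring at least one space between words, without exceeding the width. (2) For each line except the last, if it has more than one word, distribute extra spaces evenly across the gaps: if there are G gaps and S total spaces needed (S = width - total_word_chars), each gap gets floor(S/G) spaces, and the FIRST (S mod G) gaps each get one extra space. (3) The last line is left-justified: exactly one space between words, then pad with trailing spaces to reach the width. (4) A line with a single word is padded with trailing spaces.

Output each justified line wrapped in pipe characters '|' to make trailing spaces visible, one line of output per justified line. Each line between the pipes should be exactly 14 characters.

Answer: |is    progress|
|chapter  young|
|fish   message|
|release lion  |

Derivation:
Line 1: ['is', 'progress'] (min_width=11, slack=3)
Line 2: ['chapter', 'young'] (min_width=13, slack=1)
Line 3: ['fish', 'message'] (min_width=12, slack=2)
Line 4: ['release', 'lion'] (min_width=12, slack=2)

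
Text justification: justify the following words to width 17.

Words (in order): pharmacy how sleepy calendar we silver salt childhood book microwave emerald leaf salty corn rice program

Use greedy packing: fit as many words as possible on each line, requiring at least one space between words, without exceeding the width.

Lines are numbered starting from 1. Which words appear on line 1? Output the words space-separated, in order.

Answer: pharmacy how

Derivation:
Line 1: ['pharmacy', 'how'] (min_width=12, slack=5)
Line 2: ['sleepy', 'calendar'] (min_width=15, slack=2)
Line 3: ['we', 'silver', 'salt'] (min_width=14, slack=3)
Line 4: ['childhood', 'book'] (min_width=14, slack=3)
Line 5: ['microwave', 'emerald'] (min_width=17, slack=0)
Line 6: ['leaf', 'salty', 'corn'] (min_width=15, slack=2)
Line 7: ['rice', 'program'] (min_width=12, slack=5)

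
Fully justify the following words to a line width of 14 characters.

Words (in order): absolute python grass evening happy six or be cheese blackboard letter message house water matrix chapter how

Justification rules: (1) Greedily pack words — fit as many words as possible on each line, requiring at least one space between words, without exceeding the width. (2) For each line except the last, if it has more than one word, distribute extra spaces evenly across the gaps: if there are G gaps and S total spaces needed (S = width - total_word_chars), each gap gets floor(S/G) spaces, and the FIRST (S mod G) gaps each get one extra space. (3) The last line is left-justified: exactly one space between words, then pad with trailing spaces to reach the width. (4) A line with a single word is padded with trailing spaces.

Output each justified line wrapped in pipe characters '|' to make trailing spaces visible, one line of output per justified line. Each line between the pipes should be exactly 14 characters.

Answer: |absolute      |
|python   grass|
|evening  happy|
|six    or   be|
|cheese        |
|blackboard    |
|letter message|
|house    water|
|matrix chapter|
|how           |

Derivation:
Line 1: ['absolute'] (min_width=8, slack=6)
Line 2: ['python', 'grass'] (min_width=12, slack=2)
Line 3: ['evening', 'happy'] (min_width=13, slack=1)
Line 4: ['six', 'or', 'be'] (min_width=9, slack=5)
Line 5: ['cheese'] (min_width=6, slack=8)
Line 6: ['blackboard'] (min_width=10, slack=4)
Line 7: ['letter', 'message'] (min_width=14, slack=0)
Line 8: ['house', 'water'] (min_width=11, slack=3)
Line 9: ['matrix', 'chapter'] (min_width=14, slack=0)
Line 10: ['how'] (min_width=3, slack=11)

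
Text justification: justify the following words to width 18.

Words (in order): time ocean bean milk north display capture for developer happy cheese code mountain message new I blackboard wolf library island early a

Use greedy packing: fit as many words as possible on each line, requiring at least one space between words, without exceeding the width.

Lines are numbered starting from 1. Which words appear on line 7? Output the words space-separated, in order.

Answer: new I blackboard

Derivation:
Line 1: ['time', 'ocean', 'bean'] (min_width=15, slack=3)
Line 2: ['milk', 'north', 'display'] (min_width=18, slack=0)
Line 3: ['capture', 'for'] (min_width=11, slack=7)
Line 4: ['developer', 'happy'] (min_width=15, slack=3)
Line 5: ['cheese', 'code'] (min_width=11, slack=7)
Line 6: ['mountain', 'message'] (min_width=16, slack=2)
Line 7: ['new', 'I', 'blackboard'] (min_width=16, slack=2)
Line 8: ['wolf', 'library'] (min_width=12, slack=6)
Line 9: ['island', 'early', 'a'] (min_width=14, slack=4)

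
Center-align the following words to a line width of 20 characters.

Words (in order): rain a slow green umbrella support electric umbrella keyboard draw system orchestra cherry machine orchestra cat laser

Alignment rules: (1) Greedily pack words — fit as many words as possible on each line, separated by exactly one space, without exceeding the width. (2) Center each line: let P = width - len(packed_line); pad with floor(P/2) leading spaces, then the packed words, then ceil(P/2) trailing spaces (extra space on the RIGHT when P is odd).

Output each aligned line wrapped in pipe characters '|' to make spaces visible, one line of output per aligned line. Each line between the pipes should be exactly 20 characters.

Answer: | rain a slow green  |
|  umbrella support  |
| electric umbrella  |
|keyboard draw system|
|  orchestra cherry  |
| machine orchestra  |
|     cat laser      |

Derivation:
Line 1: ['rain', 'a', 'slow', 'green'] (min_width=17, slack=3)
Line 2: ['umbrella', 'support'] (min_width=16, slack=4)
Line 3: ['electric', 'umbrella'] (min_width=17, slack=3)
Line 4: ['keyboard', 'draw', 'system'] (min_width=20, slack=0)
Line 5: ['orchestra', 'cherry'] (min_width=16, slack=4)
Line 6: ['machine', 'orchestra'] (min_width=17, slack=3)
Line 7: ['cat', 'laser'] (min_width=9, slack=11)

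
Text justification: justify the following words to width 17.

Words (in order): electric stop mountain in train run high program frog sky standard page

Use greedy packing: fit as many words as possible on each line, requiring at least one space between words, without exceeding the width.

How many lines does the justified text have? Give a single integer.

Answer: 5

Derivation:
Line 1: ['electric', 'stop'] (min_width=13, slack=4)
Line 2: ['mountain', 'in', 'train'] (min_width=17, slack=0)
Line 3: ['run', 'high', 'program'] (min_width=16, slack=1)
Line 4: ['frog', 'sky', 'standard'] (min_width=17, slack=0)
Line 5: ['page'] (min_width=4, slack=13)
Total lines: 5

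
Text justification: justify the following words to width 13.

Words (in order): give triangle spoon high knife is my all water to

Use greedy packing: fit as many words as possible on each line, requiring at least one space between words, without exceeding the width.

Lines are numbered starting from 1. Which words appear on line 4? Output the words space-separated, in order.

Answer: all water to

Derivation:
Line 1: ['give', 'triangle'] (min_width=13, slack=0)
Line 2: ['spoon', 'high'] (min_width=10, slack=3)
Line 3: ['knife', 'is', 'my'] (min_width=11, slack=2)
Line 4: ['all', 'water', 'to'] (min_width=12, slack=1)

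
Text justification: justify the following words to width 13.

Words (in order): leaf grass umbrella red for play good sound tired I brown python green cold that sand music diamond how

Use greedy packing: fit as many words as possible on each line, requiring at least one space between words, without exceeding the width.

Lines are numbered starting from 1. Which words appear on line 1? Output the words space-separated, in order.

Answer: leaf grass

Derivation:
Line 1: ['leaf', 'grass'] (min_width=10, slack=3)
Line 2: ['umbrella', 'red'] (min_width=12, slack=1)
Line 3: ['for', 'play', 'good'] (min_width=13, slack=0)
Line 4: ['sound', 'tired', 'I'] (min_width=13, slack=0)
Line 5: ['brown', 'python'] (min_width=12, slack=1)
Line 6: ['green', 'cold'] (min_width=10, slack=3)
Line 7: ['that', 'sand'] (min_width=9, slack=4)
Line 8: ['music', 'diamond'] (min_width=13, slack=0)
Line 9: ['how'] (min_width=3, slack=10)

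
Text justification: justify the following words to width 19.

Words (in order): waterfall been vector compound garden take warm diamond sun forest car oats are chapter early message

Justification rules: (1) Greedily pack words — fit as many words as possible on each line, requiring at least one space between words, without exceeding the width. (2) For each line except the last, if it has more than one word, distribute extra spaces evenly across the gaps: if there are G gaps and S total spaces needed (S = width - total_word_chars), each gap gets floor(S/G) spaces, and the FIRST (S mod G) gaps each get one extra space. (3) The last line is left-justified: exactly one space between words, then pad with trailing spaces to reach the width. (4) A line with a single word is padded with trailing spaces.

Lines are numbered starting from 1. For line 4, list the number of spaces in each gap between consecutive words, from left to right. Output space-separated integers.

Line 1: ['waterfall', 'been'] (min_width=14, slack=5)
Line 2: ['vector', 'compound'] (min_width=15, slack=4)
Line 3: ['garden', 'take', 'warm'] (min_width=16, slack=3)
Line 4: ['diamond', 'sun', 'forest'] (min_width=18, slack=1)
Line 5: ['car', 'oats', 'are'] (min_width=12, slack=7)
Line 6: ['chapter', 'early'] (min_width=13, slack=6)
Line 7: ['message'] (min_width=7, slack=12)

Answer: 2 1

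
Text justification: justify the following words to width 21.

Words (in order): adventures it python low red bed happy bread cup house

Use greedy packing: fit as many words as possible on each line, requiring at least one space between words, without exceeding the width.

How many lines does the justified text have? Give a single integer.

Answer: 3

Derivation:
Line 1: ['adventures', 'it', 'python'] (min_width=20, slack=1)
Line 2: ['low', 'red', 'bed', 'happy'] (min_width=17, slack=4)
Line 3: ['bread', 'cup', 'house'] (min_width=15, slack=6)
Total lines: 3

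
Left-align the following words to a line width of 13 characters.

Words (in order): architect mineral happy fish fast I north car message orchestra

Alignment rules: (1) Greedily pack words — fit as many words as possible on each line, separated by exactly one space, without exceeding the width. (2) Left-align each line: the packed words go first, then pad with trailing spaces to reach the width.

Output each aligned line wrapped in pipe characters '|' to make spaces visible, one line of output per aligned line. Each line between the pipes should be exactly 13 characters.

Answer: |architect    |
|mineral happy|
|fish fast I  |
|north car    |
|message      |
|orchestra    |

Derivation:
Line 1: ['architect'] (min_width=9, slack=4)
Line 2: ['mineral', 'happy'] (min_width=13, slack=0)
Line 3: ['fish', 'fast', 'I'] (min_width=11, slack=2)
Line 4: ['north', 'car'] (min_width=9, slack=4)
Line 5: ['message'] (min_width=7, slack=6)
Line 6: ['orchestra'] (min_width=9, slack=4)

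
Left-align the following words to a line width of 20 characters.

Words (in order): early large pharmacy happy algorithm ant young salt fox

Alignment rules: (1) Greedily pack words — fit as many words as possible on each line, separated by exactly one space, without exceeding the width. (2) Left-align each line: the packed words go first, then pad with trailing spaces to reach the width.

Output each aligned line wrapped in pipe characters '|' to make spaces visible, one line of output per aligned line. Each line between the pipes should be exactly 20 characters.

Line 1: ['early', 'large', 'pharmacy'] (min_width=20, slack=0)
Line 2: ['happy', 'algorithm', 'ant'] (min_width=19, slack=1)
Line 3: ['young', 'salt', 'fox'] (min_width=14, slack=6)

Answer: |early large pharmacy|
|happy algorithm ant |
|young salt fox      |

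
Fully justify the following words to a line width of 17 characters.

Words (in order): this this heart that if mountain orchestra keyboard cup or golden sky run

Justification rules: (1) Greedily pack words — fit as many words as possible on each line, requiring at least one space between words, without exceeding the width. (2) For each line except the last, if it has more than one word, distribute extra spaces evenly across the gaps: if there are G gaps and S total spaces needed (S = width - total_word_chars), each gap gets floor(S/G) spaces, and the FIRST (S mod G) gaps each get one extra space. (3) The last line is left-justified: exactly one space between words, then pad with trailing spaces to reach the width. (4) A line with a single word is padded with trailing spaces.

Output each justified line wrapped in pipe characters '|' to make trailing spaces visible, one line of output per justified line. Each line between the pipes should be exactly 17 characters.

Line 1: ['this', 'this', 'heart'] (min_width=15, slack=2)
Line 2: ['that', 'if', 'mountain'] (min_width=16, slack=1)
Line 3: ['orchestra'] (min_width=9, slack=8)
Line 4: ['keyboard', 'cup', 'or'] (min_width=15, slack=2)
Line 5: ['golden', 'sky', 'run'] (min_width=14, slack=3)

Answer: |this  this  heart|
|that  if mountain|
|orchestra        |
|keyboard  cup  or|
|golden sky run   |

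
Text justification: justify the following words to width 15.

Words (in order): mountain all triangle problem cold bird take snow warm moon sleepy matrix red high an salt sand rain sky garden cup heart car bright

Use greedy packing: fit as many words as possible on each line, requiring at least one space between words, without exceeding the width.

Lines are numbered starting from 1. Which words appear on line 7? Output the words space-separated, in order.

Answer: red high an

Derivation:
Line 1: ['mountain', 'all'] (min_width=12, slack=3)
Line 2: ['triangle'] (min_width=8, slack=7)
Line 3: ['problem', 'cold'] (min_width=12, slack=3)
Line 4: ['bird', 'take', 'snow'] (min_width=14, slack=1)
Line 5: ['warm', 'moon'] (min_width=9, slack=6)
Line 6: ['sleepy', 'matrix'] (min_width=13, slack=2)
Line 7: ['red', 'high', 'an'] (min_width=11, slack=4)
Line 8: ['salt', 'sand', 'rain'] (min_width=14, slack=1)
Line 9: ['sky', 'garden', 'cup'] (min_width=14, slack=1)
Line 10: ['heart', 'car'] (min_width=9, slack=6)
Line 11: ['bright'] (min_width=6, slack=9)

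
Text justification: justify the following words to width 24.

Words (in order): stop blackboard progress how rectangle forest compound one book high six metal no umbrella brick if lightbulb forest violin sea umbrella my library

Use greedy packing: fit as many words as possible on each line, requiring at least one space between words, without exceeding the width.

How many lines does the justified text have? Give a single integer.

Answer: 7

Derivation:
Line 1: ['stop', 'blackboard', 'progress'] (min_width=24, slack=0)
Line 2: ['how', 'rectangle', 'forest'] (min_width=20, slack=4)
Line 3: ['compound', 'one', 'book', 'high'] (min_width=22, slack=2)
Line 4: ['six', 'metal', 'no', 'umbrella'] (min_width=21, slack=3)
Line 5: ['brick', 'if', 'lightbulb'] (min_width=18, slack=6)
Line 6: ['forest', 'violin', 'sea'] (min_width=17, slack=7)
Line 7: ['umbrella', 'my', 'library'] (min_width=19, slack=5)
Total lines: 7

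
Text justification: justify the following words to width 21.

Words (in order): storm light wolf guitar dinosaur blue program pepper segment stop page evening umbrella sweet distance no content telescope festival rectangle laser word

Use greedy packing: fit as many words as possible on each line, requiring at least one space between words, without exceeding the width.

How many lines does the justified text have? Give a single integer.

Answer: 9

Derivation:
Line 1: ['storm', 'light', 'wolf'] (min_width=16, slack=5)
Line 2: ['guitar', 'dinosaur', 'blue'] (min_width=20, slack=1)
Line 3: ['program', 'pepper'] (min_width=14, slack=7)
Line 4: ['segment', 'stop', 'page'] (min_width=17, slack=4)
Line 5: ['evening', 'umbrella'] (min_width=16, slack=5)
Line 6: ['sweet', 'distance', 'no'] (min_width=17, slack=4)
Line 7: ['content', 'telescope'] (min_width=17, slack=4)
Line 8: ['festival', 'rectangle'] (min_width=18, slack=3)
Line 9: ['laser', 'word'] (min_width=10, slack=11)
Total lines: 9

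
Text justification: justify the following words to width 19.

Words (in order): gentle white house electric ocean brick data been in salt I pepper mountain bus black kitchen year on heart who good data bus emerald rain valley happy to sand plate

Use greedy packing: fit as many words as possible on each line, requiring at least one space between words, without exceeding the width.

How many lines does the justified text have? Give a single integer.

Answer: 10

Derivation:
Line 1: ['gentle', 'white', 'house'] (min_width=18, slack=1)
Line 2: ['electric', 'ocean'] (min_width=14, slack=5)
Line 3: ['brick', 'data', 'been', 'in'] (min_width=18, slack=1)
Line 4: ['salt', 'I', 'pepper'] (min_width=13, slack=6)
Line 5: ['mountain', 'bus', 'black'] (min_width=18, slack=1)
Line 6: ['kitchen', 'year', 'on'] (min_width=15, slack=4)
Line 7: ['heart', 'who', 'good', 'data'] (min_width=19, slack=0)
Line 8: ['bus', 'emerald', 'rain'] (min_width=16, slack=3)
Line 9: ['valley', 'happy', 'to'] (min_width=15, slack=4)
Line 10: ['sand', 'plate'] (min_width=10, slack=9)
Total lines: 10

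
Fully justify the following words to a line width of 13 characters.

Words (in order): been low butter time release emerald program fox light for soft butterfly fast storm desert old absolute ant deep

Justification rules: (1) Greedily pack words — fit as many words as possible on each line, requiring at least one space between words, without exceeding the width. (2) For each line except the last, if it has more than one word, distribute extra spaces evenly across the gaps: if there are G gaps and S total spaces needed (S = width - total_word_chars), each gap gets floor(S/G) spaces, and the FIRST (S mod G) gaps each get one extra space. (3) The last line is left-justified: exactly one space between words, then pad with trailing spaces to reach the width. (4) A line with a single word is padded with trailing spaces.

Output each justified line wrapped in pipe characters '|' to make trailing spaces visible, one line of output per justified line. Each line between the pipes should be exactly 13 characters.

Answer: |been      low|
|butter   time|
|release      |
|emerald      |
|program   fox|
|light     for|
|soft         |
|butterfly    |
|fast    storm|
|desert    old|
|absolute  ant|
|deep         |

Derivation:
Line 1: ['been', 'low'] (min_width=8, slack=5)
Line 2: ['butter', 'time'] (min_width=11, slack=2)
Line 3: ['release'] (min_width=7, slack=6)
Line 4: ['emerald'] (min_width=7, slack=6)
Line 5: ['program', 'fox'] (min_width=11, slack=2)
Line 6: ['light', 'for'] (min_width=9, slack=4)
Line 7: ['soft'] (min_width=4, slack=9)
Line 8: ['butterfly'] (min_width=9, slack=4)
Line 9: ['fast', 'storm'] (min_width=10, slack=3)
Line 10: ['desert', 'old'] (min_width=10, slack=3)
Line 11: ['absolute', 'ant'] (min_width=12, slack=1)
Line 12: ['deep'] (min_width=4, slack=9)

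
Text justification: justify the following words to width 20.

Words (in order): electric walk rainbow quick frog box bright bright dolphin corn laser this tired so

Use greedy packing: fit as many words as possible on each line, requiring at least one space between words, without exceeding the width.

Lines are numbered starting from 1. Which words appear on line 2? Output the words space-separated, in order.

Answer: rainbow quick frog

Derivation:
Line 1: ['electric', 'walk'] (min_width=13, slack=7)
Line 2: ['rainbow', 'quick', 'frog'] (min_width=18, slack=2)
Line 3: ['box', 'bright', 'bright'] (min_width=17, slack=3)
Line 4: ['dolphin', 'corn', 'laser'] (min_width=18, slack=2)
Line 5: ['this', 'tired', 'so'] (min_width=13, slack=7)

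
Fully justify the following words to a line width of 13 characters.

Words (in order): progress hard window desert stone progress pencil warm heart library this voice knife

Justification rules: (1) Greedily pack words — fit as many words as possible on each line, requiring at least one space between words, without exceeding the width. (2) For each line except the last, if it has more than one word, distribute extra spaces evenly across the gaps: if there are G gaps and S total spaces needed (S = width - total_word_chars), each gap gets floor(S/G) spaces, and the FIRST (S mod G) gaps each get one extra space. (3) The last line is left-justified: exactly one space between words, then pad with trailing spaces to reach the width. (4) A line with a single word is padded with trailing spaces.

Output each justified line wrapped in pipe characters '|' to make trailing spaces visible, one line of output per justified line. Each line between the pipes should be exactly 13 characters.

Line 1: ['progress', 'hard'] (min_width=13, slack=0)
Line 2: ['window', 'desert'] (min_width=13, slack=0)
Line 3: ['stone'] (min_width=5, slack=8)
Line 4: ['progress'] (min_width=8, slack=5)
Line 5: ['pencil', 'warm'] (min_width=11, slack=2)
Line 6: ['heart', 'library'] (min_width=13, slack=0)
Line 7: ['this', 'voice'] (min_width=10, slack=3)
Line 8: ['knife'] (min_width=5, slack=8)

Answer: |progress hard|
|window desert|
|stone        |
|progress     |
|pencil   warm|
|heart library|
|this    voice|
|knife        |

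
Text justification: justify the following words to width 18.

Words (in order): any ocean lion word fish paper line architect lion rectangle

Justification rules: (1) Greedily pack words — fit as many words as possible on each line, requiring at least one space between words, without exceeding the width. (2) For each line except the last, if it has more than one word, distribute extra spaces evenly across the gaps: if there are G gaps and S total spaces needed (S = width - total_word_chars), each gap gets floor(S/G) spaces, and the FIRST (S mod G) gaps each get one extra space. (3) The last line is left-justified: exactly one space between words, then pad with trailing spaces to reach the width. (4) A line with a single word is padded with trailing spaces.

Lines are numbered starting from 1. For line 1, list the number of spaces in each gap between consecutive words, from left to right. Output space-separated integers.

Answer: 3 3

Derivation:
Line 1: ['any', 'ocean', 'lion'] (min_width=14, slack=4)
Line 2: ['word', 'fish', 'paper'] (min_width=15, slack=3)
Line 3: ['line', 'architect'] (min_width=14, slack=4)
Line 4: ['lion', 'rectangle'] (min_width=14, slack=4)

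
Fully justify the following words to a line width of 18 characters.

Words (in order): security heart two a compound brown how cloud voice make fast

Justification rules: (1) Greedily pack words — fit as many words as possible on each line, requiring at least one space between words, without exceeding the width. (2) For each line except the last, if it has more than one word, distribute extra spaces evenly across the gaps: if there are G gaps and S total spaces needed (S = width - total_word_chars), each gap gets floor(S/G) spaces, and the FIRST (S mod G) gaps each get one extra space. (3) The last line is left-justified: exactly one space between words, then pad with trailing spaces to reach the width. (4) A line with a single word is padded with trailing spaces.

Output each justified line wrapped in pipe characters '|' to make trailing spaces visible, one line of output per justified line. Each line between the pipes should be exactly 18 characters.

Line 1: ['security', 'heart', 'two'] (min_width=18, slack=0)
Line 2: ['a', 'compound', 'brown'] (min_width=16, slack=2)
Line 3: ['how', 'cloud', 'voice'] (min_width=15, slack=3)
Line 4: ['make', 'fast'] (min_width=9, slack=9)

Answer: |security heart two|
|a  compound  brown|
|how   cloud  voice|
|make fast         |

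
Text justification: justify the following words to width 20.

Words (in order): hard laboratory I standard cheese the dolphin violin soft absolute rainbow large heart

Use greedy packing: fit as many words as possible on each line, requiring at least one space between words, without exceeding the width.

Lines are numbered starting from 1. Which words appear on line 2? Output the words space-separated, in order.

Line 1: ['hard', 'laboratory', 'I'] (min_width=17, slack=3)
Line 2: ['standard', 'cheese', 'the'] (min_width=19, slack=1)
Line 3: ['dolphin', 'violin', 'soft'] (min_width=19, slack=1)
Line 4: ['absolute', 'rainbow'] (min_width=16, slack=4)
Line 5: ['large', 'heart'] (min_width=11, slack=9)

Answer: standard cheese the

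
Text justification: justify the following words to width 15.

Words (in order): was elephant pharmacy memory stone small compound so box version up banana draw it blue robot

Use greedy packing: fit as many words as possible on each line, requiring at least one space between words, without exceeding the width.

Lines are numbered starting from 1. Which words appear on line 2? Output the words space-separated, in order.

Answer: pharmacy memory

Derivation:
Line 1: ['was', 'elephant'] (min_width=12, slack=3)
Line 2: ['pharmacy', 'memory'] (min_width=15, slack=0)
Line 3: ['stone', 'small'] (min_width=11, slack=4)
Line 4: ['compound', 'so', 'box'] (min_width=15, slack=0)
Line 5: ['version', 'up'] (min_width=10, slack=5)
Line 6: ['banana', 'draw', 'it'] (min_width=14, slack=1)
Line 7: ['blue', 'robot'] (min_width=10, slack=5)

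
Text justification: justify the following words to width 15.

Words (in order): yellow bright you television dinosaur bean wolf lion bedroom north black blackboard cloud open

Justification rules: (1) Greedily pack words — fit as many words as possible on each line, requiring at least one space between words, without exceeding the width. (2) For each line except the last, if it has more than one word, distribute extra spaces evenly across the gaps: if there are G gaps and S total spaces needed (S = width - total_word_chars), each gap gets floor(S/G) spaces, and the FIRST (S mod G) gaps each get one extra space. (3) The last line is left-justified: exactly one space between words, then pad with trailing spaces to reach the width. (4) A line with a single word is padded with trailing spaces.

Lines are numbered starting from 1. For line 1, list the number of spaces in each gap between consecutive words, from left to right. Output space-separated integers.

Answer: 3

Derivation:
Line 1: ['yellow', 'bright'] (min_width=13, slack=2)
Line 2: ['you', 'television'] (min_width=14, slack=1)
Line 3: ['dinosaur', 'bean'] (min_width=13, slack=2)
Line 4: ['wolf', 'lion'] (min_width=9, slack=6)
Line 5: ['bedroom', 'north'] (min_width=13, slack=2)
Line 6: ['black'] (min_width=5, slack=10)
Line 7: ['blackboard'] (min_width=10, slack=5)
Line 8: ['cloud', 'open'] (min_width=10, slack=5)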